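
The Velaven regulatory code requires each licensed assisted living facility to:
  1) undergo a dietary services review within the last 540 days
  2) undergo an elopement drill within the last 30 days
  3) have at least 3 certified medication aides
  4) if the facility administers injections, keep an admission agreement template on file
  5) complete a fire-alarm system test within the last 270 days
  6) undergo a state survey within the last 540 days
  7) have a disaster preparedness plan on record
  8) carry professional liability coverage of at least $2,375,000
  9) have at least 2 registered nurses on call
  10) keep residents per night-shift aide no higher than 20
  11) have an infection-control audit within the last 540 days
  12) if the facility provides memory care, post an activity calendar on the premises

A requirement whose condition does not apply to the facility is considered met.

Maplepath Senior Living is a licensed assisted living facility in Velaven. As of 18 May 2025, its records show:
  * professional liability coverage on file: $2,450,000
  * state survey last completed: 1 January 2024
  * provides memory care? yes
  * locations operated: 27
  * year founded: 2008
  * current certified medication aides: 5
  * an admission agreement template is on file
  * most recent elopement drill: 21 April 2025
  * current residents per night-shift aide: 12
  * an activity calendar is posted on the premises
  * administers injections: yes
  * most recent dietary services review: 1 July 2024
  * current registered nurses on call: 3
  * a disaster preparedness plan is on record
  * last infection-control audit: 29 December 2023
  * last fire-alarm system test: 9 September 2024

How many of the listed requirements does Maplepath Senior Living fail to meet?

0

1. dietary services review 321 days ago vs limit 540 → met
2. elopement drill 27 days ago vs limit 30 → met
3. certified medication aides 5 ≥ 3 → met
4. condition 'administers injections' holds; admission agreement template present → met
5. fire-alarm system test 251 days ago vs limit 270 → met
6. state survey 503 days ago vs limit 540 → met
7. disaster preparedness plan present → met
8. professional liability coverage $2,450,000 ≥ $2,375,000 → met
9. registered nurses on call 3 ≥ 2 → met
10. residents per night-shift aide 12 ≤ 20 → met
11. infection-control audit 506 days ago vs limit 540 → met
12. condition 'provides memory care' holds; activity calendar present → met
Not met: 0 of 12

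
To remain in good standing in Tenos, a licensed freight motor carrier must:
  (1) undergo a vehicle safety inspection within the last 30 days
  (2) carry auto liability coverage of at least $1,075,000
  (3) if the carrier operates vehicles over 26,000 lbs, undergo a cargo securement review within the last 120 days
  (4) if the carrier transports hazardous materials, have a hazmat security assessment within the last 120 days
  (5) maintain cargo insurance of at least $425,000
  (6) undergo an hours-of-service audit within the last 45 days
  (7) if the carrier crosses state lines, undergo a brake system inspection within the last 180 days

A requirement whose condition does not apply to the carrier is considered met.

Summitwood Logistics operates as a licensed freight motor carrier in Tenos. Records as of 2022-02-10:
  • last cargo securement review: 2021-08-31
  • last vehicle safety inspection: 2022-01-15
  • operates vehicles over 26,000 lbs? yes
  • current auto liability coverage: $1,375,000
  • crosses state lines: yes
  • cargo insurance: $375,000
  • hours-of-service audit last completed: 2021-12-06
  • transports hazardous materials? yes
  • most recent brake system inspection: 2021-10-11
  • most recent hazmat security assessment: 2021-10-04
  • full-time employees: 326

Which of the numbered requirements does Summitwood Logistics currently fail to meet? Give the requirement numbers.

1. vehicle safety inspection 26 days ago vs limit 30 → met
2. auto liability coverage $1,375,000 ≥ $1,075,000 → met
3. condition 'operates vehicles over 26,000 lbs' holds; cargo securement review 163 days ago vs limit 120 → not met
4. condition 'transports hazardous materials' holds; hazmat security assessment 129 days ago vs limit 120 → not met
5. cargo insurance $375,000 < $425,000 → not met
6. hours-of-service audit 66 days ago vs limit 45 → not met
7. condition 'crosses state lines' holds; brake system inspection 122 days ago vs limit 180 → met
Not met: 3, 4, 5, 6

3, 4, 5, 6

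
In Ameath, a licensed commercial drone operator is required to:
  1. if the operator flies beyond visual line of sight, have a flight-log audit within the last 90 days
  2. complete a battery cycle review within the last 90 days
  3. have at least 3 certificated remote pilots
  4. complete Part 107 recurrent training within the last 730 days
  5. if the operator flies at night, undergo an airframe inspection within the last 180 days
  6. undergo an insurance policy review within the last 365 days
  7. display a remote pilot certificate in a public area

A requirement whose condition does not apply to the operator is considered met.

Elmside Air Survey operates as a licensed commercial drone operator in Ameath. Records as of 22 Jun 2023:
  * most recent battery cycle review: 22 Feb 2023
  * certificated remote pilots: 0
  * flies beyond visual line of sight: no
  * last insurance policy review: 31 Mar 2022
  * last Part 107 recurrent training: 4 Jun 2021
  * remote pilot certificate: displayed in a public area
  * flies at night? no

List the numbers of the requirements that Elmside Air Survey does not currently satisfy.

2, 3, 4, 6

1. condition 'flies beyond visual line of sight' does not hold → requirement n/a → met
2. battery cycle review 120 days ago vs limit 90 → not met
3. certificated remote pilots 0 < 3 → not met
4. Part 107 recurrent training 748 days ago vs limit 730 → not met
5. condition 'flies at night' does not hold → requirement n/a → met
6. insurance policy review 448 days ago vs limit 365 → not met
7. remote pilot certificate present → met
Not met: 2, 3, 4, 6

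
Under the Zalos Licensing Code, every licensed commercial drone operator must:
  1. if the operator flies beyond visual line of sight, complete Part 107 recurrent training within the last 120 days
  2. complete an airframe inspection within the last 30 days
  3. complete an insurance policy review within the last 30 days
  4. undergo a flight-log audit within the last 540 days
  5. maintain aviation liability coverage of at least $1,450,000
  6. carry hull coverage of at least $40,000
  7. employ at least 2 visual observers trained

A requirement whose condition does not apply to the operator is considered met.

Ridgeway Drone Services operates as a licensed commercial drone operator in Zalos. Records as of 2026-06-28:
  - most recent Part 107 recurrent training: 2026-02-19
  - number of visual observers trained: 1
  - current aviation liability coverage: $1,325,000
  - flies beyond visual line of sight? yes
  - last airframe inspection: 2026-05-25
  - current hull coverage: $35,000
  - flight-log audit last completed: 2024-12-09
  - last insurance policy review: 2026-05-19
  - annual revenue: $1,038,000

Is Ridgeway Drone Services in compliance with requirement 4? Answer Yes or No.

No

4. flight-log audit 566 days ago vs limit 540 → not met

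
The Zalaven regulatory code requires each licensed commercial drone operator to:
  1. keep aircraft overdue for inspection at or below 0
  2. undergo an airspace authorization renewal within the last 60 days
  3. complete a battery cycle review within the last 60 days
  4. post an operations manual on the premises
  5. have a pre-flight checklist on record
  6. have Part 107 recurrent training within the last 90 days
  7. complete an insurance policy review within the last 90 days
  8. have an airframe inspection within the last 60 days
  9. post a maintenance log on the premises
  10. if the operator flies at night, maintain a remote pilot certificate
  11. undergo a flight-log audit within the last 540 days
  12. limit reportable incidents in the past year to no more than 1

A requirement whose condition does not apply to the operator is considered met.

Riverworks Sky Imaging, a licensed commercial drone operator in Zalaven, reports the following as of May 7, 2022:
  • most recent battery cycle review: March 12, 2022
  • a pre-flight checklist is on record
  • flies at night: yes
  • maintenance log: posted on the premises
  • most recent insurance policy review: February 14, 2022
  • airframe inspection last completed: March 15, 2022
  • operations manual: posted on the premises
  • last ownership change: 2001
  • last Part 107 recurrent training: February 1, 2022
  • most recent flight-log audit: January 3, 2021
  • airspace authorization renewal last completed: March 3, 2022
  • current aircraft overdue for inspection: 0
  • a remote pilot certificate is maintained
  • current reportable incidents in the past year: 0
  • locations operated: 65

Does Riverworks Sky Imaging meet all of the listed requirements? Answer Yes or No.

1. aircraft overdue for inspection 0 ≤ 0 → met
2. airspace authorization renewal 65 days ago vs limit 60 → not met
3. battery cycle review 56 days ago vs limit 60 → met
4. operations manual present → met
5. pre-flight checklist present → met
6. Part 107 recurrent training 95 days ago vs limit 90 → not met
7. insurance policy review 82 days ago vs limit 90 → met
8. airframe inspection 53 days ago vs limit 60 → met
9. maintenance log present → met
10. condition 'flies at night' holds; remote pilot certificate present → met
11. flight-log audit 489 days ago vs limit 540 → met
12. reportable incidents in the past year 0 ≤ 1 → met
Not met: 2, 6

No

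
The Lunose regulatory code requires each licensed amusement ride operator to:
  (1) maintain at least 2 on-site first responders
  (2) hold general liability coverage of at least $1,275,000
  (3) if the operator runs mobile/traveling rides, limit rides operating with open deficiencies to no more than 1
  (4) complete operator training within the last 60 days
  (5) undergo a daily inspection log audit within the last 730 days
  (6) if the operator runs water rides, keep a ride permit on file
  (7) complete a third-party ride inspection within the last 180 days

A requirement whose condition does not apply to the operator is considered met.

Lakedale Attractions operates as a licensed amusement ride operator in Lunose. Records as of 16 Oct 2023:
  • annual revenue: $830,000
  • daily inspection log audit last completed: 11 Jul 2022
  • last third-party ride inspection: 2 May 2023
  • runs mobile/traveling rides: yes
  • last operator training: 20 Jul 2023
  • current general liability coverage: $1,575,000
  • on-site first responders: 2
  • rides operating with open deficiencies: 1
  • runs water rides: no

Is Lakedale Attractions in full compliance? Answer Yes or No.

No

1. on-site first responders 2 ≥ 2 → met
2. general liability coverage $1,575,000 ≥ $1,275,000 → met
3. condition 'runs mobile/traveling rides' holds; rides operating with open deficiencies 1 ≤ 1 → met
4. operator training 88 days ago vs limit 60 → not met
5. daily inspection log audit 462 days ago vs limit 730 → met
6. condition 'runs water rides' does not hold → requirement n/a → met
7. third-party ride inspection 167 days ago vs limit 180 → met
Not met: 4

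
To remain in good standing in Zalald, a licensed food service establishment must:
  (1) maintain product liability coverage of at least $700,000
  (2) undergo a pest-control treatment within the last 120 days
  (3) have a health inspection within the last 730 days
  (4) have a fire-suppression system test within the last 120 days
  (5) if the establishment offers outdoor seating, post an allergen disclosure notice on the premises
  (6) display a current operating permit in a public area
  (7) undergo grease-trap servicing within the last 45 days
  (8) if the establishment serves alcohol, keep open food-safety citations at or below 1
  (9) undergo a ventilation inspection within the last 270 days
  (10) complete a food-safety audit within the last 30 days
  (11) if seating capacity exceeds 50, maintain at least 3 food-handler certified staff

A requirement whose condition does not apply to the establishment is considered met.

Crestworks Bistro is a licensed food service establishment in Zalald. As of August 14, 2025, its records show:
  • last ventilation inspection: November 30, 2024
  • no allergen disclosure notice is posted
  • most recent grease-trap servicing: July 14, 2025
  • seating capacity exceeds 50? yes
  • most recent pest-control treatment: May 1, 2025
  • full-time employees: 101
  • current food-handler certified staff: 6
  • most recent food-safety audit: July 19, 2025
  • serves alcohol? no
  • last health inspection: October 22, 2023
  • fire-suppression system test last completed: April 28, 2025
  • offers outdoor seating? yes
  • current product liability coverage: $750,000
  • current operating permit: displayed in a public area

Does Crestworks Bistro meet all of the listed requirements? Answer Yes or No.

1. product liability coverage $750,000 ≥ $700,000 → met
2. pest-control treatment 105 days ago vs limit 120 → met
3. health inspection 662 days ago vs limit 730 → met
4. fire-suppression system test 108 days ago vs limit 120 → met
5. condition 'offers outdoor seating' holds; allergen disclosure notice absent → not met
6. current operating permit present → met
7. grease-trap servicing 31 days ago vs limit 45 → met
8. condition 'serves alcohol' does not hold → requirement n/a → met
9. ventilation inspection 257 days ago vs limit 270 → met
10. food-safety audit 26 days ago vs limit 30 → met
11. condition 'seating capacity exceeds 50' holds; food-handler certified staff 6 ≥ 3 → met
Not met: 5

No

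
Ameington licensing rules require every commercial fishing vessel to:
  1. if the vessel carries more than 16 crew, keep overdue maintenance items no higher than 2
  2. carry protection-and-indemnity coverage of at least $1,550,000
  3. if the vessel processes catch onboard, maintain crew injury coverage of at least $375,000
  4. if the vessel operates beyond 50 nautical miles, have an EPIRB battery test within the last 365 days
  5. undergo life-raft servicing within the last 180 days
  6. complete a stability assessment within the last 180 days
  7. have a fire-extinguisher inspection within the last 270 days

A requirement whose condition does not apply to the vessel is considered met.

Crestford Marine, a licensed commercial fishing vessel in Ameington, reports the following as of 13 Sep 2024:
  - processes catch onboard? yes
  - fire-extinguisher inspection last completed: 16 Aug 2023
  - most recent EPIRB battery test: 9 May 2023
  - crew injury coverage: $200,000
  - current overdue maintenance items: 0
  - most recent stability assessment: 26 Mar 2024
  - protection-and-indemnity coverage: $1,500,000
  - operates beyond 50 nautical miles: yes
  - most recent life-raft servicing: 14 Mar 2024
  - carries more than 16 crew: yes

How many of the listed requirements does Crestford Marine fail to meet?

1. condition 'carries more than 16 crew' holds; overdue maintenance items 0 ≤ 2 → met
2. protection-and-indemnity coverage $1,500,000 < $1,550,000 → not met
3. condition 'processes catch onboard' holds; crew injury coverage $200,000 < $375,000 → not met
4. condition 'operates beyond 50 nautical miles' holds; EPIRB battery test 493 days ago vs limit 365 → not met
5. life-raft servicing 183 days ago vs limit 180 → not met
6. stability assessment 171 days ago vs limit 180 → met
7. fire-extinguisher inspection 394 days ago vs limit 270 → not met
Not met: 5 of 7

5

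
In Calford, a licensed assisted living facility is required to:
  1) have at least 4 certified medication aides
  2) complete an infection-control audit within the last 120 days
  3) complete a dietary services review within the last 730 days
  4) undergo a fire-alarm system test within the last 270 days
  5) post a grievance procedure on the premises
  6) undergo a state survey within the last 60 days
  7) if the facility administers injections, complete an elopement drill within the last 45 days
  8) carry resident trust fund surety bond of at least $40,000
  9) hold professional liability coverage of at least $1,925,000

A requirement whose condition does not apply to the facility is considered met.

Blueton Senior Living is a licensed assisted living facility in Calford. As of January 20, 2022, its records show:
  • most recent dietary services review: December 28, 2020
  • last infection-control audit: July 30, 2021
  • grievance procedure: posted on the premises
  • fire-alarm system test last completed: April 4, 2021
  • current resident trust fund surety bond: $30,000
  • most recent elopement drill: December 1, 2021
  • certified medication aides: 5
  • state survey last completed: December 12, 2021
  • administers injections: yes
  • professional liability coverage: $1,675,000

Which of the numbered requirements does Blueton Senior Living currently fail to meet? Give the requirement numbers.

1. certified medication aides 5 ≥ 4 → met
2. infection-control audit 174 days ago vs limit 120 → not met
3. dietary services review 388 days ago vs limit 730 → met
4. fire-alarm system test 291 days ago vs limit 270 → not met
5. grievance procedure present → met
6. state survey 39 days ago vs limit 60 → met
7. condition 'administers injections' holds; elopement drill 50 days ago vs limit 45 → not met
8. resident trust fund surety bond $30,000 < $40,000 → not met
9. professional liability coverage $1,675,000 < $1,925,000 → not met
Not met: 2, 4, 7, 8, 9

2, 4, 7, 8, 9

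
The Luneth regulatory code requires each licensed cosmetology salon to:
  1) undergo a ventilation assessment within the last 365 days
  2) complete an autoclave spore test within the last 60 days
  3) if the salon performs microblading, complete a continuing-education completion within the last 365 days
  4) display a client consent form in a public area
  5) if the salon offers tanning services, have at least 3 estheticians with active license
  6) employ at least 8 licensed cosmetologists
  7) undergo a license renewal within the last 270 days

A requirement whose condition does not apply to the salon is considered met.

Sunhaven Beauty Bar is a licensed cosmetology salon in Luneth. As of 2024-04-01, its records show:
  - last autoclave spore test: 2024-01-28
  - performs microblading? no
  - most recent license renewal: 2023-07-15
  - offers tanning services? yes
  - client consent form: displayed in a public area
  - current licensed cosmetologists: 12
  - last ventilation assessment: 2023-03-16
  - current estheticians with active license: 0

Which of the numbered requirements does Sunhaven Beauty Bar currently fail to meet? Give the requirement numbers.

1. ventilation assessment 382 days ago vs limit 365 → not met
2. autoclave spore test 64 days ago vs limit 60 → not met
3. condition 'performs microblading' does not hold → requirement n/a → met
4. client consent form present → met
5. condition 'offers tanning services' holds; estheticians with active license 0 < 3 → not met
6. licensed cosmetologists 12 ≥ 8 → met
7. license renewal 261 days ago vs limit 270 → met
Not met: 1, 2, 5

1, 2, 5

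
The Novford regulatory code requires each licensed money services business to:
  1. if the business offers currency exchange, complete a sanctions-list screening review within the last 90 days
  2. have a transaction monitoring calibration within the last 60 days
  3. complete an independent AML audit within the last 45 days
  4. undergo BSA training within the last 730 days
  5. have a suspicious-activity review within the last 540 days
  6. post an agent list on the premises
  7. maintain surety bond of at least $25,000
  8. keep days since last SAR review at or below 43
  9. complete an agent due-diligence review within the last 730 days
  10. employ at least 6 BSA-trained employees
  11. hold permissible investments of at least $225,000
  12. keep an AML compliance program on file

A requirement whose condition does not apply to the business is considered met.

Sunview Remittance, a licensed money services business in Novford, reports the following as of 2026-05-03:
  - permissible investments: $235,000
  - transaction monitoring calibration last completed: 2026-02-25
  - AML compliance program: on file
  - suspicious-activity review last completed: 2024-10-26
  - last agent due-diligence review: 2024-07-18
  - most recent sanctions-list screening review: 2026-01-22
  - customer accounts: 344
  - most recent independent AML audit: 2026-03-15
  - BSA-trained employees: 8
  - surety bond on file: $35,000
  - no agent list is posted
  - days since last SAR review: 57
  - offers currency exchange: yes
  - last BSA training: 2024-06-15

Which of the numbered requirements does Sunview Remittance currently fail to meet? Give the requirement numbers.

1, 2, 3, 5, 6, 8

1. condition 'offers currency exchange' holds; sanctions-list screening review 101 days ago vs limit 90 → not met
2. transaction monitoring calibration 67 days ago vs limit 60 → not met
3. independent AML audit 49 days ago vs limit 45 → not met
4. BSA training 687 days ago vs limit 730 → met
5. suspicious-activity review 554 days ago vs limit 540 → not met
6. agent list absent → not met
7. surety bond $35,000 ≥ $25,000 → met
8. days since last SAR review 57 > 43 → not met
9. agent due-diligence review 654 days ago vs limit 730 → met
10. BSA-trained employees 8 ≥ 6 → met
11. permissible investments $235,000 ≥ $225,000 → met
12. AML compliance program present → met
Not met: 1, 2, 3, 5, 6, 8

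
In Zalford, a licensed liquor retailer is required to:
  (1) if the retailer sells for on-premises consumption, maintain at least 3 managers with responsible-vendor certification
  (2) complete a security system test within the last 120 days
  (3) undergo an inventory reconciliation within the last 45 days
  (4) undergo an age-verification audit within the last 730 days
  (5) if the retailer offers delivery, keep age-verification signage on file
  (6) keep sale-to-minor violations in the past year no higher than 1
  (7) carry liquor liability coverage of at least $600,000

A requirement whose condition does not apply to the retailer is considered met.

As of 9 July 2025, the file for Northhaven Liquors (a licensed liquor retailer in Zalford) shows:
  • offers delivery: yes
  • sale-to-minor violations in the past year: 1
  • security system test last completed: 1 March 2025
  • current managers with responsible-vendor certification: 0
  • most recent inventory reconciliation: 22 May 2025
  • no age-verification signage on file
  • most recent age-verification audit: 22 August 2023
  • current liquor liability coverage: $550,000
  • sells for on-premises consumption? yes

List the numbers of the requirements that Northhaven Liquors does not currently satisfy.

1. condition 'sells for on-premises consumption' holds; managers with responsible-vendor certification 0 < 3 → not met
2. security system test 130 days ago vs limit 120 → not met
3. inventory reconciliation 48 days ago vs limit 45 → not met
4. age-verification audit 687 days ago vs limit 730 → met
5. condition 'offers delivery' holds; age-verification signage absent → not met
6. sale-to-minor violations in the past year 1 ≤ 1 → met
7. liquor liability coverage $550,000 < $600,000 → not met
Not met: 1, 2, 3, 5, 7

1, 2, 3, 5, 7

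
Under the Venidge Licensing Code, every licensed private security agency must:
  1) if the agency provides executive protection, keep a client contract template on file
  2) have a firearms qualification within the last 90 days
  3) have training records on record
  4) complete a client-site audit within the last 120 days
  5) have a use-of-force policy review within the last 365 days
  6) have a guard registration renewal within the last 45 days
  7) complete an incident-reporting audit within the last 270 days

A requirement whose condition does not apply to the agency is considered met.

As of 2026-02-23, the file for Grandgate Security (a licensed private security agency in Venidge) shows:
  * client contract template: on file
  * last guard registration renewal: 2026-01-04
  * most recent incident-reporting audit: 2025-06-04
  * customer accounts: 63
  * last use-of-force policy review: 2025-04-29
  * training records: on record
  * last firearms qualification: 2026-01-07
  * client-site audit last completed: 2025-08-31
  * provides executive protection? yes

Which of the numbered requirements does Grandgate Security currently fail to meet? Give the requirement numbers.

4, 6

1. condition 'provides executive protection' holds; client contract template present → met
2. firearms qualification 47 days ago vs limit 90 → met
3. training records present → met
4. client-site audit 176 days ago vs limit 120 → not met
5. use-of-force policy review 300 days ago vs limit 365 → met
6. guard registration renewal 50 days ago vs limit 45 → not met
7. incident-reporting audit 264 days ago vs limit 270 → met
Not met: 4, 6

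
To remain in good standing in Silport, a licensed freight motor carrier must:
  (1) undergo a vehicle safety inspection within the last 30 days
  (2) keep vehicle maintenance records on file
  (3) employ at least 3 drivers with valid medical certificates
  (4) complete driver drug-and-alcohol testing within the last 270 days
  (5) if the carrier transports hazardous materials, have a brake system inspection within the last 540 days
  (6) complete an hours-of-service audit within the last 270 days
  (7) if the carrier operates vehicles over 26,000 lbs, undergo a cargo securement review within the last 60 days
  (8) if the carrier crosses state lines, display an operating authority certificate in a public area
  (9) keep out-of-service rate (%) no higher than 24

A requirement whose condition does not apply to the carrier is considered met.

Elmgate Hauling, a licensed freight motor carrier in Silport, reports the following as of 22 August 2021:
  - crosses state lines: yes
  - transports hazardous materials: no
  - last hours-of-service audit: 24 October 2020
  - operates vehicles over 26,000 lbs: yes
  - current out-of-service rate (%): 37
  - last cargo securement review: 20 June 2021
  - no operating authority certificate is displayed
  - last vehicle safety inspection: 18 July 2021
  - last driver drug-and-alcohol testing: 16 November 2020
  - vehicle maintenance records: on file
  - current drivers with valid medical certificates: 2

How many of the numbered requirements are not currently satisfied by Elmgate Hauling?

7

1. vehicle safety inspection 35 days ago vs limit 30 → not met
2. vehicle maintenance records present → met
3. drivers with valid medical certificates 2 < 3 → not met
4. driver drug-and-alcohol testing 279 days ago vs limit 270 → not met
5. condition 'transports hazardous materials' does not hold → requirement n/a → met
6. hours-of-service audit 302 days ago vs limit 270 → not met
7. condition 'operates vehicles over 26,000 lbs' holds; cargo securement review 63 days ago vs limit 60 → not met
8. condition 'crosses state lines' holds; operating authority certificate absent → not met
9. out-of-service rate (%) 37 > 24 → not met
Not met: 7 of 9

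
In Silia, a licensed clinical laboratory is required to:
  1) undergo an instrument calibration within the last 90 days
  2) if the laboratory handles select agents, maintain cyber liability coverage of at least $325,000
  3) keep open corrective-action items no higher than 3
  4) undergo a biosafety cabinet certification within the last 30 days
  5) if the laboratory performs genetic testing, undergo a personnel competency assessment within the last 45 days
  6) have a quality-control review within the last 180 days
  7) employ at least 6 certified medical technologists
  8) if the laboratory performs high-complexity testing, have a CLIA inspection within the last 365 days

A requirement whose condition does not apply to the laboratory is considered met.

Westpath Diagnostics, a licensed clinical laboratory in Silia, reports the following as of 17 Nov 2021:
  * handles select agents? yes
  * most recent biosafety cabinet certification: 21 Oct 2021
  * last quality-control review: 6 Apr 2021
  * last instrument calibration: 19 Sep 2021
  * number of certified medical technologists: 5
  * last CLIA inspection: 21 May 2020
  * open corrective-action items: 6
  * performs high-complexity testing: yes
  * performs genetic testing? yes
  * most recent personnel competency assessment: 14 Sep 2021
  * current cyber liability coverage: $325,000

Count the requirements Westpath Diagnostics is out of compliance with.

1. instrument calibration 59 days ago vs limit 90 → met
2. condition 'handles select agents' holds; cyber liability coverage $325,000 ≥ $325,000 → met
3. open corrective-action items 6 > 3 → not met
4. biosafety cabinet certification 27 days ago vs limit 30 → met
5. condition 'performs genetic testing' holds; personnel competency assessment 64 days ago vs limit 45 → not met
6. quality-control review 225 days ago vs limit 180 → not met
7. certified medical technologists 5 < 6 → not met
8. condition 'performs high-complexity testing' holds; CLIA inspection 545 days ago vs limit 365 → not met
Not met: 5 of 8

5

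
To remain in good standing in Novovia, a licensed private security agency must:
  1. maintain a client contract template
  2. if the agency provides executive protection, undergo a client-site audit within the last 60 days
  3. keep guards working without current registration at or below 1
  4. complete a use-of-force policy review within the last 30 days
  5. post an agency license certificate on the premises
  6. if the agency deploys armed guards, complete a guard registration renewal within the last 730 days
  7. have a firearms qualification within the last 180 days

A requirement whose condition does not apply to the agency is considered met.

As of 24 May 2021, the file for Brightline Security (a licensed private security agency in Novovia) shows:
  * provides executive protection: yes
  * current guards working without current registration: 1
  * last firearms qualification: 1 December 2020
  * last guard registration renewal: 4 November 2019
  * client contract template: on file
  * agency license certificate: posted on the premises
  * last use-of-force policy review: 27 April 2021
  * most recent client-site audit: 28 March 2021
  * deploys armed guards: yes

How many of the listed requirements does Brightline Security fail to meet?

0

1. client contract template present → met
2. condition 'provides executive protection' holds; client-site audit 57 days ago vs limit 60 → met
3. guards working without current registration 1 ≤ 1 → met
4. use-of-force policy review 27 days ago vs limit 30 → met
5. agency license certificate present → met
6. condition 'deploys armed guards' holds; guard registration renewal 567 days ago vs limit 730 → met
7. firearms qualification 174 days ago vs limit 180 → met
Not met: 0 of 7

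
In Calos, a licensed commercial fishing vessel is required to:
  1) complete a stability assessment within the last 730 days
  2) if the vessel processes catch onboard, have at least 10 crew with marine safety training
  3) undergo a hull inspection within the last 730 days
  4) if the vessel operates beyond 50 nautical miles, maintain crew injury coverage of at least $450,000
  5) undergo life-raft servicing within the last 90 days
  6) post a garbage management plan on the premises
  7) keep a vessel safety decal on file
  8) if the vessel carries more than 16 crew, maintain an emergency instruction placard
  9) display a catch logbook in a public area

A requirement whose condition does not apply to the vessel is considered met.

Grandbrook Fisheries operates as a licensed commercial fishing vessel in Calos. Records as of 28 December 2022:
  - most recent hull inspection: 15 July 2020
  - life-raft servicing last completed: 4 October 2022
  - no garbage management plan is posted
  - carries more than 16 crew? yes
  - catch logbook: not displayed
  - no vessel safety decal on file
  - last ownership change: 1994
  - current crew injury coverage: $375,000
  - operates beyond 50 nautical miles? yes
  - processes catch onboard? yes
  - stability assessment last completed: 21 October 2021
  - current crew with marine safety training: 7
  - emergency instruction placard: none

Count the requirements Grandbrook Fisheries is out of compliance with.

1. stability assessment 433 days ago vs limit 730 → met
2. condition 'processes catch onboard' holds; crew with marine safety training 7 < 10 → not met
3. hull inspection 896 days ago vs limit 730 → not met
4. condition 'operates beyond 50 nautical miles' holds; crew injury coverage $375,000 < $450,000 → not met
5. life-raft servicing 85 days ago vs limit 90 → met
6. garbage management plan absent → not met
7. vessel safety decal absent → not met
8. condition 'carries more than 16 crew' holds; emergency instruction placard absent → not met
9. catch logbook absent → not met
Not met: 7 of 9

7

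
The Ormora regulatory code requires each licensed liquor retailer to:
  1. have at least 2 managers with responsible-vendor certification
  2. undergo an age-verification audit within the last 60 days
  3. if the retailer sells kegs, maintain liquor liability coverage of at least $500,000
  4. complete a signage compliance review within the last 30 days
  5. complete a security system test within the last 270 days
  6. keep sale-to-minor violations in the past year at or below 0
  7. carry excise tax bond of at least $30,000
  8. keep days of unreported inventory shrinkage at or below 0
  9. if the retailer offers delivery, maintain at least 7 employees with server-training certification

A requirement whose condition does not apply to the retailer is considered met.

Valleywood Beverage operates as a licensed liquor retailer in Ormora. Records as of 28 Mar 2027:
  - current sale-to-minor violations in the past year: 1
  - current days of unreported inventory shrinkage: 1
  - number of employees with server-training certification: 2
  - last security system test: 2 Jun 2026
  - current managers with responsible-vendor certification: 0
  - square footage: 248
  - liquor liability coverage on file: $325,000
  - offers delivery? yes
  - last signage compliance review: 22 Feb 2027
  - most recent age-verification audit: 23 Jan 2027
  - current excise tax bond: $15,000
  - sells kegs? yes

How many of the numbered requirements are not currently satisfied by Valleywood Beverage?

9

1. managers with responsible-vendor certification 0 < 2 → not met
2. age-verification audit 64 days ago vs limit 60 → not met
3. condition 'sells kegs' holds; liquor liability coverage $325,000 < $500,000 → not met
4. signage compliance review 34 days ago vs limit 30 → not met
5. security system test 299 days ago vs limit 270 → not met
6. sale-to-minor violations in the past year 1 > 0 → not met
7. excise tax bond $15,000 < $30,000 → not met
8. days of unreported inventory shrinkage 1 > 0 → not met
9. condition 'offers delivery' holds; employees with server-training certification 2 < 7 → not met
Not met: 9 of 9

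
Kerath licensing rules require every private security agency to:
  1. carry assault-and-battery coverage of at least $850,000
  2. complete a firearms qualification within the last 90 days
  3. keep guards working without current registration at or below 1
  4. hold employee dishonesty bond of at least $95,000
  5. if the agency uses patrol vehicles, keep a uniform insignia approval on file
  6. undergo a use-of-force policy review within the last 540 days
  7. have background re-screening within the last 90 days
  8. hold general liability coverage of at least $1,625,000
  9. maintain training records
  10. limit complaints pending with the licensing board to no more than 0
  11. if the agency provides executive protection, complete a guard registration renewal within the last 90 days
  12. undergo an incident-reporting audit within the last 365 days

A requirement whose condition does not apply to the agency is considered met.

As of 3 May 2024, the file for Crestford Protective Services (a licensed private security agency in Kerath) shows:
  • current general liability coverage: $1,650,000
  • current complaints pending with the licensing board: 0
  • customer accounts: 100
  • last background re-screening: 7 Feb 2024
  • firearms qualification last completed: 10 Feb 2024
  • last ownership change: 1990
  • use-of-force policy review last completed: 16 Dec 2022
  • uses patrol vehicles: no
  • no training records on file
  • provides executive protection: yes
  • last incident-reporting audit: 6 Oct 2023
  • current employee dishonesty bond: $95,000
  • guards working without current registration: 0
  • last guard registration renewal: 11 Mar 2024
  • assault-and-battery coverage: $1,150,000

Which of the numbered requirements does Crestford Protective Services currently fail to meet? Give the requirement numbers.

1. assault-and-battery coverage $1,150,000 ≥ $850,000 → met
2. firearms qualification 83 days ago vs limit 90 → met
3. guards working without current registration 0 ≤ 1 → met
4. employee dishonesty bond $95,000 ≥ $95,000 → met
5. condition 'uses patrol vehicles' does not hold → requirement n/a → met
6. use-of-force policy review 504 days ago vs limit 540 → met
7. background re-screening 86 days ago vs limit 90 → met
8. general liability coverage $1,650,000 ≥ $1,625,000 → met
9. training records absent → not met
10. complaints pending with the licensing board 0 ≤ 0 → met
11. condition 'provides executive protection' holds; guard registration renewal 53 days ago vs limit 90 → met
12. incident-reporting audit 210 days ago vs limit 365 → met
Not met: 9

9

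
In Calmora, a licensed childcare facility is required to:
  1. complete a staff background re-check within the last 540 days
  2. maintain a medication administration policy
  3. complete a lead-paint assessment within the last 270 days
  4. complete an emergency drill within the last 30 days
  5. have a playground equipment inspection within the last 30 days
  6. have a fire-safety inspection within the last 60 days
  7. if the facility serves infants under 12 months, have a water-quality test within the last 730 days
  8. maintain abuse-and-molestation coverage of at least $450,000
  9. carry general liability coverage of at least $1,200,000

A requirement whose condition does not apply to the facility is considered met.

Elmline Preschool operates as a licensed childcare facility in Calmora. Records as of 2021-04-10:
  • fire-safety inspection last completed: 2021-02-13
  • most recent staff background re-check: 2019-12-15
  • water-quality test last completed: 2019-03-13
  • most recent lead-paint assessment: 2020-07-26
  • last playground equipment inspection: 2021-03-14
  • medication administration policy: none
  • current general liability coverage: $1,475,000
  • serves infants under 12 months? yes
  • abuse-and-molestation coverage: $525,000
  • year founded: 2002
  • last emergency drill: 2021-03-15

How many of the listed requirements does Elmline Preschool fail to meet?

1. staff background re-check 482 days ago vs limit 540 → met
2. medication administration policy absent → not met
3. lead-paint assessment 258 days ago vs limit 270 → met
4. emergency drill 26 days ago vs limit 30 → met
5. playground equipment inspection 27 days ago vs limit 30 → met
6. fire-safety inspection 56 days ago vs limit 60 → met
7. condition 'serves infants under 12 months' holds; water-quality test 759 days ago vs limit 730 → not met
8. abuse-and-molestation coverage $525,000 ≥ $450,000 → met
9. general liability coverage $1,475,000 ≥ $1,200,000 → met
Not met: 2 of 9

2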